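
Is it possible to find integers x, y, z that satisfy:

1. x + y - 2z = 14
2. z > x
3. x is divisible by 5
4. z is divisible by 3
Yes

Take x = 0, y = 20, z = 3. Substituting into each constraint:
  (1) 0 + 20 - 2(3) = 14 ✓
  (2) 3 > 0 ✓
  (3) 0 = 5 × 0, remainder 0 ✓
  (4) 3 = 3 × 1, remainder 0 ✓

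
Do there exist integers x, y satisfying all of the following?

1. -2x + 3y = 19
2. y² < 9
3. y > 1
No

The full constraint system is jointly infeasible over the integers. Each constraint and what it forces:

  - -2x + 3y = 19: is a linear equation tying the variables together
  - y² < 9: restricts y to |y| ≤ 2
  - y > 1: bounds one variable relative to a constant

The bounds confine y to {2}. For each value, substitute into the equation:
  • y = 2: the equation gives -2x = 13, so x would not be an integer.
Every case fails, so no integer solution exists.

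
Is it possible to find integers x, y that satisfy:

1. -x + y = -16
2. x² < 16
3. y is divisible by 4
Yes

Take x = 0, y = -16. Substituting into each constraint:
  (1) 0 + (-16) = -16 ✓
  (2) x² = (0)² = 0, and 0 < 16 ✓
  (3) -16 = 4 × -4, remainder 0 ✓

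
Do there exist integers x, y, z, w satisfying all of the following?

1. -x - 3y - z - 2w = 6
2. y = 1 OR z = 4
Yes

Take x = 0, y = 0, z = 4, w = -5. Substituting into each constraint:
  (1) 0 - 3(0) + (-4) - 2(-5) = 6 ✓
  (2) z = 4, target 4 ✓ (second branch holds)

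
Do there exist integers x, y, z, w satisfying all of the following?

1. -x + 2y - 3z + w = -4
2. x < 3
Yes

Take x = 2, y = -1, z = 0, w = 0. Substituting into each constraint:
  (1) (-2) + 2(-1) - 3(0) + 0 = -4 ✓
  (2) 2 < 3 ✓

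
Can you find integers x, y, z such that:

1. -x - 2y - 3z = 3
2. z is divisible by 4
Yes

Take x = -3, y = 0, z = 0. Substituting into each constraint:
  (1) 3 - 2(0) - 3(0) = 3 ✓
  (2) 0 = 4 × 0, remainder 0 ✓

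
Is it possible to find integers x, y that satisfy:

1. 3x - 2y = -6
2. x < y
Yes

Take x = 0, y = 3. Substituting into each constraint:
  (1) 3(0) - 2(3) = -6 ✓
  (2) 0 < 3 ✓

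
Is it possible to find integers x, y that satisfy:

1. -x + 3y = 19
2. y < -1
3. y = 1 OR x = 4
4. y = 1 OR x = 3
No

A contradictory subset is {-x + 3y = 19, y < -1, y = 1 OR x = 4}. No integer assignment can satisfy these jointly:

  - -x + 3y = 19: is a linear equation tying the variables together
  - y < -1: bounds one variable relative to a constant
  - y = 1 OR x = 4: forces a choice: either y = 1 or x = 4

Split on the disjunction (y = 1 OR x = 4):
  • If y = 1: this contradicts the bound y ≤ -2.
  • If x = 4: with x = 4, every remaining term of the linear equation is divisible by 3, so the left side is ≡ 0 (mod 3); but the right side 23 ≡ 2 (mod 3). No integers can satisfy it.
Both branches are infeasible, so the system has no integer solution.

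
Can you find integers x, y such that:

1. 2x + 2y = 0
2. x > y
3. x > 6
Yes

Take x = 7, y = -7. Substituting into each constraint:
  (1) 2(7) + 2(-7) = 0 ✓
  (2) 7 > -7 ✓
  (3) 7 > 6 ✓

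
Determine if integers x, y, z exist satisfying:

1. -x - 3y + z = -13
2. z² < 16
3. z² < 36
Yes

Take x = 13, y = 0, z = 0. Substituting into each constraint:
  (1) (-13) - 3(0) + 0 = -13 ✓
  (2) z² = (0)² = 0, and 0 < 16 ✓
  (3) z² = (0)² = 0, and 0 < 36 ✓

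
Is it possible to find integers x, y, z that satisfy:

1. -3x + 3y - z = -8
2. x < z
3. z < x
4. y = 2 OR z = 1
No

A contradictory subset is {x < z, z < x}. No integer assignment can satisfy these jointly:

  - x < z: bounds one variable relative to another variable
  - z < x: bounds one variable relative to another variable

Direct contradiction: z > x and x > z cannot both hold.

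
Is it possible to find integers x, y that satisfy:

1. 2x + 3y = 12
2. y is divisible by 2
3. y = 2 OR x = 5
Yes

Take x = 3, y = 2. Substituting into each constraint:
  (1) 2(3) + 3(2) = 12 ✓
  (2) 2 = 2 × 1, remainder 0 ✓
  (3) y = 2, target 2 ✓ (first branch holds)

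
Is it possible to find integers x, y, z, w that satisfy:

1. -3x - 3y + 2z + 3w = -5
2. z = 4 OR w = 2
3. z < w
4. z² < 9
Yes

Take x = 0, y = 3, z = -1, w = 2. Substituting into each constraint:
  (1) -3(0) - 3(3) + 2(-1) + 3(2) = -5 ✓
  (2) w = 2, target 2 ✓ (second branch holds)
  (3) -1 < 2 ✓
  (4) z² = (-1)² = 1, and 1 < 9 ✓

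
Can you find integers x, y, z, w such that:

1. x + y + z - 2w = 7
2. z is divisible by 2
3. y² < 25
Yes

Take x = 7, y = 0, z = 0, w = 0. Substituting into each constraint:
  (1) 7 + 0 + 0 - 2(0) = 7 ✓
  (2) 0 = 2 × 0, remainder 0 ✓
  (3) y² = (0)² = 0, and 0 < 25 ✓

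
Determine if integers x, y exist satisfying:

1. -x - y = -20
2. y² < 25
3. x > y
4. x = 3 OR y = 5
No

The full constraint system is jointly infeasible over the integers. Each constraint and what it forces:

  - -x - y = -20: is a linear equation tying the variables together
  - y² < 25: restricts y to |y| ≤ 4
  - x > y: bounds one variable relative to another variable
  - x = 3 OR y = 5: forces a choice: either x = 3 or y = 5

Split on the disjunction (x = 3 OR y = 5):
  • If x = 3: the equation forces y = 17, but y² < 25 requires |y| ≤ 4.
  • If y = 5: this contradicts y² < 25, which requires |y| ≤ 4.
Both branches are infeasible, so the system has no integer solution.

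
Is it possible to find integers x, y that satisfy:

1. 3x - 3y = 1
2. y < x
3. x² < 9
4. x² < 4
No

Even the single constraint (3x - 3y = 1) is infeasible over the integers.

  - 3x - 3y = 1: every term on the left is divisible by 3, so the LHS ≡ 0 (mod 3), but the RHS 1 is not — no integer solution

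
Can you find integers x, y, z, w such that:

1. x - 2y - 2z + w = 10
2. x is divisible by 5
Yes

Take x = 0, y = -5, z = 0, w = 0. Substituting into each constraint:
  (1) 0 - 2(-5) - 2(0) + 0 = 10 ✓
  (2) 0 = 5 × 0, remainder 0 ✓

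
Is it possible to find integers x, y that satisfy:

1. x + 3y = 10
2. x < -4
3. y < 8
Yes

Take x = -5, y = 5. Substituting into each constraint:
  (1) (-5) + 3(5) = 10 ✓
  (2) -5 < -4 ✓
  (3) 5 < 8 ✓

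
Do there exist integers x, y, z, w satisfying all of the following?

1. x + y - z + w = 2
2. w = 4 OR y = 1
Yes

Take x = 1, y = 1, z = 0, w = 0. Substituting into each constraint:
  (1) 1 + 1 + 0 + 0 = 2 ✓
  (2) y = 1, target 1 ✓ (second branch holds)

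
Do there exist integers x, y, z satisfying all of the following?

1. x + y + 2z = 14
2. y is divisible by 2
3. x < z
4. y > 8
Yes

Take x = 0, y = 12, z = 1. Substituting into each constraint:
  (1) 0 + 12 + 2(1) = 14 ✓
  (2) 12 = 2 × 6, remainder 0 ✓
  (3) 0 < 1 ✓
  (4) 12 > 8 ✓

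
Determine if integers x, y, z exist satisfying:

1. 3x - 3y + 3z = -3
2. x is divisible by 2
Yes

Take x = 0, y = 0, z = -1. Substituting into each constraint:
  (1) 3(0) - 3(0) + 3(-1) = -3 ✓
  (2) 0 = 2 × 0, remainder 0 ✓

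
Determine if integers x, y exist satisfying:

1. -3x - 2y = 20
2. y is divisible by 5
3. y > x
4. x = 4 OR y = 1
No

A contradictory subset is {-3x - 2y = 20, y > x, x = 4 OR y = 1}. No integer assignment can satisfy these jointly:

  - -3x - 2y = 20: is a linear equation tying the variables together
  - y > x: bounds one variable relative to another variable
  - x = 4 OR y = 1: forces a choice: either x = 4 or y = 1

Split on the disjunction (x = 4 OR y = 1):
  • If x = 4: the equation forces y = -16, giving (x, y) = (4, -16), which violates y > x.
  • If y = 1: with y = 1, every remaining term of the linear equation is divisible by 3, so the left side is ≡ 0 (mod 3); but the right side 22 ≡ 1 (mod 3). No integers can satisfy it.
Both branches are infeasible, so the system has no integer solution.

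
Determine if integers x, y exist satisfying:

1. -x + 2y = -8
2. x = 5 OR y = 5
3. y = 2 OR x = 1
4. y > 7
No

A contradictory subset is {-x + 2y = -8, y = 2 OR x = 1, y > 7}. No integer assignment can satisfy these jointly:

  - -x + 2y = -8: is a linear equation tying the variables together
  - y = 2 OR x = 1: forces a choice: either y = 2 or x = 1
  - y > 7: bounds one variable relative to a constant

Split on the disjunction (y = 2 OR x = 1):
  • If y = 2: this contradicts the bound y ≥ 8.
  • If x = 1: with x = 1, every remaining term of the linear equation is divisible by 2, so the left side is ≡ 0 (mod 2); but the right side -7 ≡ 1 (mod 2). No integers can satisfy it.
Both branches are infeasible, so the system has no integer solution.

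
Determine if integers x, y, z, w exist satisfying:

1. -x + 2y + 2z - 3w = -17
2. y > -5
Yes

Take x = 1, y = 0, z = -8, w = 0. Substituting into each constraint:
  (1) (-1) + 2(0) + 2(-8) - 3(0) = -17 ✓
  (2) 0 > -5 ✓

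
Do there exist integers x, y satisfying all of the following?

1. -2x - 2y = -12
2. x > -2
Yes

Take x = 0, y = 6. Substituting into each constraint:
  (1) -2(0) - 2(6) = -12 ✓
  (2) 0 > -2 ✓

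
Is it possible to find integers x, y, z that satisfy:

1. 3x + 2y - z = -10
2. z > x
Yes

Take x = -2, y = -2, z = 0. Substituting into each constraint:
  (1) 3(-2) + 2(-2) + 0 = -10 ✓
  (2) 0 > -2 ✓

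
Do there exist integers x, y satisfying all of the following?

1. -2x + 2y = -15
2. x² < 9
No

Even the single constraint (-2x + 2y = -15) is infeasible over the integers.

  - -2x + 2y = -15: every term on the left is divisible by 2, so the LHS ≡ 0 (mod 2), but the RHS -15 is not — no integer solution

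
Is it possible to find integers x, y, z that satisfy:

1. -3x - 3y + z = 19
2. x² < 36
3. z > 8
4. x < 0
Yes

Take x = -3, y = 0, z = 10. Substituting into each constraint:
  (1) -3(-3) - 3(0) + 10 = 19 ✓
  (2) x² = (-3)² = 9, and 9 < 36 ✓
  (3) 10 > 8 ✓
  (4) -3 < 0 ✓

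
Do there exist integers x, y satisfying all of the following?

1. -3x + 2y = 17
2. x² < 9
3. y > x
Yes

Take x = 1, y = 10. Substituting into each constraint:
  (1) -3(1) + 2(10) = 17 ✓
  (2) x² = (1)² = 1, and 1 < 9 ✓
  (3) 10 > 1 ✓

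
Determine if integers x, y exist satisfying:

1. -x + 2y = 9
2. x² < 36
Yes

Take x = 1, y = 5. Substituting into each constraint:
  (1) (-1) + 2(5) = 9 ✓
  (2) x² = (1)² = 1, and 1 < 36 ✓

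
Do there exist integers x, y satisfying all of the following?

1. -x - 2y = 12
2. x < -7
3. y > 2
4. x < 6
Yes

Take x = -18, y = 3. Substituting into each constraint:
  (1) 18 - 2(3) = 12 ✓
  (2) -18 < -7 ✓
  (3) 3 > 2 ✓
  (4) -18 < 6 ✓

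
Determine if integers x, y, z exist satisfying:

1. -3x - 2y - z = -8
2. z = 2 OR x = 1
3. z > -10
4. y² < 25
Yes

Take x = 0, y = 3, z = 2. Substituting into each constraint:
  (1) -3(0) - 2(3) + (-2) = -8 ✓
  (2) z = 2, target 2 ✓ (first branch holds)
  (3) 2 > -10 ✓
  (4) y² = (3)² = 9, and 9 < 25 ✓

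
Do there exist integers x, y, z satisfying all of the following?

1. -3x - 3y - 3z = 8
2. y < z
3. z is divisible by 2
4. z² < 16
No

Even the single constraint (-3x - 3y - 3z = 8) is infeasible over the integers.

  - -3x - 3y - 3z = 8: every term on the left is divisible by 3, so the LHS ≡ 0 (mod 3), but the RHS 8 is not — no integer solution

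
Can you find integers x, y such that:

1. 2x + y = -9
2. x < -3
Yes

Take x = -4, y = -1. Substituting into each constraint:
  (1) 2(-4) + (-1) = -9 ✓
  (2) -4 < -3 ✓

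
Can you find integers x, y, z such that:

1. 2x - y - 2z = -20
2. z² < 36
Yes

Take x = -10, y = 0, z = 0. Substituting into each constraint:
  (1) 2(-10) + 0 - 2(0) = -20 ✓
  (2) z² = (0)² = 0, and 0 < 36 ✓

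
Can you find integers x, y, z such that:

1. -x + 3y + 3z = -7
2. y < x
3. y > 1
Yes

Take x = 4, y = 3, z = -4. Substituting into each constraint:
  (1) (-4) + 3(3) + 3(-4) = -7 ✓
  (2) 3 < 4 ✓
  (3) 3 > 1 ✓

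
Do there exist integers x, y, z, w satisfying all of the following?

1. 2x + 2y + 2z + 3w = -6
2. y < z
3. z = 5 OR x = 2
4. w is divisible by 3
Yes

Take x = -12, y = 4, z = 5, w = 0. Substituting into each constraint:
  (1) 2(-12) + 2(4) + 2(5) + 3(0) = -6 ✓
  (2) 4 < 5 ✓
  (3) z = 5, target 5 ✓ (first branch holds)
  (4) 0 = 3 × 0, remainder 0 ✓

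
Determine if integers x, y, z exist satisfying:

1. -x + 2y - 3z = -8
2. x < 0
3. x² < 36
Yes

Take x = -1, y = -3, z = 1. Substituting into each constraint:
  (1) 1 + 2(-3) - 3(1) = -8 ✓
  (2) -1 < 0 ✓
  (3) x² = (-1)² = 1, and 1 < 36 ✓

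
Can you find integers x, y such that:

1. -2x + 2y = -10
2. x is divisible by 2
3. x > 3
Yes

Take x = 4, y = -1. Substituting into each constraint:
  (1) -2(4) + 2(-1) = -10 ✓
  (2) 4 = 2 × 2, remainder 0 ✓
  (3) 4 > 3 ✓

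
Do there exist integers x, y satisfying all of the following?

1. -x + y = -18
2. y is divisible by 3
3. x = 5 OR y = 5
No

The full constraint system is jointly infeasible over the integers. Each constraint and what it forces:

  - -x + y = -18: is a linear equation tying the variables together
  - y is divisible by 3: restricts y to multiples of 3
  - x = 5 OR y = 5: forces a choice: either x = 5 or y = 5

Split on the disjunction (x = 5 OR y = 5):
  • If x = 5: with x = 5, writing y = 3y', every remaining term of the linear equation is divisible by 3, so the left side is ≡ 0 (mod 3); but the right side -13 ≡ 2 (mod 3). No integers can satisfy it.
  • If y = 5: this contradicts the divisibility constraint — 5 is not a multiple of 3.
Both branches are infeasible, so the system has no integer solution.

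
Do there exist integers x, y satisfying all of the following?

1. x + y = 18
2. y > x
Yes

Take x = 0, y = 18. Substituting into each constraint:
  (1) 0 + 18 = 18 ✓
  (2) 18 > 0 ✓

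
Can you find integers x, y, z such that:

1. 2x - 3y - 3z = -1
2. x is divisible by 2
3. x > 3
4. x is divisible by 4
Yes

Take x = 4, y = 0, z = 3. Substituting into each constraint:
  (1) 2(4) - 3(0) - 3(3) = -1 ✓
  (2) 4 = 2 × 2, remainder 0 ✓
  (3) 4 > 3 ✓
  (4) 4 = 4 × 1, remainder 0 ✓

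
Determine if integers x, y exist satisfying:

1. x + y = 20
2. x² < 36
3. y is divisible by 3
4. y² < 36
No

The full constraint system is jointly infeasible over the integers. Each constraint and what it forces:

  - x + y = 20: is a linear equation tying the variables together
  - x² < 36: restricts x to |x| ≤ 5
  - y is divisible by 3: restricts y to multiples of 3
  - y² < 36: restricts y to |y| ≤ 5

Range argument: with x ∈ [-5, 5], y ∈ [-5, 5], the left side of the equation is at most 10, but the right side is 20 > 10. No integer solution exists.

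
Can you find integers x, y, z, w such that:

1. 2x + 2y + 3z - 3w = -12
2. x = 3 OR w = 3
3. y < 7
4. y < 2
Yes

Take x = 3, y = -9, z = 0, w = 0. Substituting into each constraint:
  (1) 2(3) + 2(-9) + 3(0) - 3(0) = -12 ✓
  (2) x = 3, target 3 ✓ (first branch holds)
  (3) -9 < 7 ✓
  (4) -9 < 2 ✓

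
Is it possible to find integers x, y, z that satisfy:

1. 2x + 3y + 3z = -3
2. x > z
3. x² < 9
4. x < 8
Yes

Take x = 0, y = 0, z = -1. Substituting into each constraint:
  (1) 2(0) + 3(0) + 3(-1) = -3 ✓
  (2) 0 > -1 ✓
  (3) x² = (0)² = 0, and 0 < 9 ✓
  (4) 0 < 8 ✓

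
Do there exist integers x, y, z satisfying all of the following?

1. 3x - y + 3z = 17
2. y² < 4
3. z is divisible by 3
Yes

Take x = 6, y = 1, z = 0. Substituting into each constraint:
  (1) 3(6) + (-1) + 3(0) = 17 ✓
  (2) y² = (1)² = 1, and 1 < 4 ✓
  (3) 0 = 3 × 0, remainder 0 ✓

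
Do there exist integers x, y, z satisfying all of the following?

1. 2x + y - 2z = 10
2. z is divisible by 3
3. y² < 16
Yes

Take x = 4, y = 2, z = 0. Substituting into each constraint:
  (1) 2(4) + 2 - 2(0) = 10 ✓
  (2) 0 = 3 × 0, remainder 0 ✓
  (3) y² = (2)² = 4, and 4 < 16 ✓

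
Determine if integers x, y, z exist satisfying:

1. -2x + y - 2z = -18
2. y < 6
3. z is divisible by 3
Yes

Take x = 0, y = -18, z = 0. Substituting into each constraint:
  (1) -2(0) + (-18) - 2(0) = -18 ✓
  (2) -18 < 6 ✓
  (3) 0 = 3 × 0, remainder 0 ✓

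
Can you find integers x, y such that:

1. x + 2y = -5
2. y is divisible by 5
Yes

Take x = -5, y = 0. Substituting into each constraint:
  (1) (-5) + 2(0) = -5 ✓
  (2) 0 = 5 × 0, remainder 0 ✓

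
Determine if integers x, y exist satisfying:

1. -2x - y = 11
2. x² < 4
Yes

Take x = 0, y = -11. Substituting into each constraint:
  (1) -2(0) + 11 = 11 ✓
  (2) x² = (0)² = 0, and 0 < 4 ✓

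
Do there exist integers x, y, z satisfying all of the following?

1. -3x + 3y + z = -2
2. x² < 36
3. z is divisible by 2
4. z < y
Yes

Take x = 2, y = 10, z = -26. Substituting into each constraint:
  (1) -3(2) + 3(10) + (-26) = -2 ✓
  (2) x² = (2)² = 4, and 4 < 36 ✓
  (3) -26 = 2 × -13, remainder 0 ✓
  (4) -26 < 10 ✓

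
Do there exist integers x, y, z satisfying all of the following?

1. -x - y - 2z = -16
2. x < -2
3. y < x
Yes

Take x = -3, y = -5, z = 12. Substituting into each constraint:
  (1) 3 + 5 - 2(12) = -16 ✓
  (2) -3 < -2 ✓
  (3) -5 < -3 ✓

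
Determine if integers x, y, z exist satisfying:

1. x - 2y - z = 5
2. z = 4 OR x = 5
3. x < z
Yes

Take x = 3, y = -3, z = 4. Substituting into each constraint:
  (1) 3 - 2(-3) + (-4) = 5 ✓
  (2) z = 4, target 4 ✓ (first branch holds)
  (3) 3 < 4 ✓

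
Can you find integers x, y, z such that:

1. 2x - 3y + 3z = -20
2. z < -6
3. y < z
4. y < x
Yes

Take x = -13, y = -14, z = -12. Substituting into each constraint:
  (1) 2(-13) - 3(-14) + 3(-12) = -20 ✓
  (2) -12 < -6 ✓
  (3) -14 < -12 ✓
  (4) -14 < -13 ✓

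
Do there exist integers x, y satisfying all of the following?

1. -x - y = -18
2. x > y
Yes

Take x = 10, y = 8. Substituting into each constraint:
  (1) (-10) + (-8) = -18 ✓
  (2) 10 > 8 ✓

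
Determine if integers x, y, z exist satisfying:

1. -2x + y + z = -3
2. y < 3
Yes

Take x = 0, y = -3, z = 0. Substituting into each constraint:
  (1) -2(0) + (-3) + 0 = -3 ✓
  (2) -3 < 3 ✓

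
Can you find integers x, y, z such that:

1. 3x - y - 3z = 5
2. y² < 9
Yes

Take x = 0, y = 1, z = -2. Substituting into each constraint:
  (1) 3(0) + (-1) - 3(-2) = 5 ✓
  (2) y² = (1)² = 1, and 1 < 9 ✓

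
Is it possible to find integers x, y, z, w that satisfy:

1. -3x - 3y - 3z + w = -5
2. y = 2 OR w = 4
Yes

Take x = 3, y = 0, z = 0, w = 4. Substituting into each constraint:
  (1) -3(3) - 3(0) - 3(0) + 4 = -5 ✓
  (2) w = 4, target 4 ✓ (second branch holds)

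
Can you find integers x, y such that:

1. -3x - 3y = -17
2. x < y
No

Even the single constraint (-3x - 3y = -17) is infeasible over the integers.

  - -3x - 3y = -17: every term on the left is divisible by 3, so the LHS ≡ 0 (mod 3), but the RHS -17 is not — no integer solution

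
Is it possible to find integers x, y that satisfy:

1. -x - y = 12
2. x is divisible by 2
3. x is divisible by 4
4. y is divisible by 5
Yes

Take x = 8, y = -20. Substituting into each constraint:
  (1) (-8) + 20 = 12 ✓
  (2) 8 = 2 × 4, remainder 0 ✓
  (3) 8 = 4 × 2, remainder 0 ✓
  (4) -20 = 5 × -4, remainder 0 ✓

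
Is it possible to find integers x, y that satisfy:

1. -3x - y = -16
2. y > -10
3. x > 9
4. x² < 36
No

A contradictory subset is {-3x - y = -16, y > -10, x > 9}. No integer assignment can satisfy these jointly:

  - -3x - y = -16: is a linear equation tying the variables together
  - y > -10: bounds one variable relative to a constant
  - x > 9: bounds one variable relative to a constant

Range argument: with x ∈ [10, ∞], y ∈ [-9, ∞], the left side of the equation is at most -21, but the right side is -16 > -21. No integer solution exists.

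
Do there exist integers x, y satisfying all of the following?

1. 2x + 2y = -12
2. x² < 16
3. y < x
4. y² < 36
Yes

Take x = -2, y = -4. Substituting into each constraint:
  (1) 2(-2) + 2(-4) = -12 ✓
  (2) x² = (-2)² = 4, and 4 < 16 ✓
  (3) -4 < -2 ✓
  (4) y² = (-4)² = 16, and 16 < 36 ✓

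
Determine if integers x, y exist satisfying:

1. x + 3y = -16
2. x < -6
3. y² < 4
Yes

Take x = -16, y = 0. Substituting into each constraint:
  (1) (-16) + 3(0) = -16 ✓
  (2) -16 < -6 ✓
  (3) y² = (0)² = 0, and 0 < 4 ✓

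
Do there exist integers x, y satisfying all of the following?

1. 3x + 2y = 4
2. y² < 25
Yes

Take x = 0, y = 2. Substituting into each constraint:
  (1) 3(0) + 2(2) = 4 ✓
  (2) y² = (2)² = 4, and 4 < 25 ✓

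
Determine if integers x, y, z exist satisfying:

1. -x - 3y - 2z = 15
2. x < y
Yes

Take x = 0, y = 1, z = -9. Substituting into each constraint:
  (1) 0 - 3(1) - 2(-9) = 15 ✓
  (2) 0 < 1 ✓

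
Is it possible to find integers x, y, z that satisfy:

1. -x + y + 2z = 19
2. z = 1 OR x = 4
Yes

Take x = 0, y = 17, z = 1. Substituting into each constraint:
  (1) 0 + 17 + 2(1) = 19 ✓
  (2) z = 1, target 1 ✓ (first branch holds)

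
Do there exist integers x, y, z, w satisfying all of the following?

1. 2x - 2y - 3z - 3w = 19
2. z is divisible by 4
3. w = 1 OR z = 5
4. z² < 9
Yes

Take x = 11, y = 0, z = 0, w = 1. Substituting into each constraint:
  (1) 2(11) - 2(0) - 3(0) - 3(1) = 19 ✓
  (2) 0 = 4 × 0, remainder 0 ✓
  (3) w = 1, target 1 ✓ (first branch holds)
  (4) z² = (0)² = 0, and 0 < 9 ✓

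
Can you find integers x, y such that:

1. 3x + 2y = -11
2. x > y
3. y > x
No

A contradictory subset is {x > y, y > x}. No integer assignment can satisfy these jointly:

  - x > y: bounds one variable relative to another variable
  - y > x: bounds one variable relative to another variable

Direct contradiction: x > y and y > x cannot both hold.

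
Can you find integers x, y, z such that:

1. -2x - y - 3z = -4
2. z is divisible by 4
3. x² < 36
Yes

Take x = 2, y = 0, z = 0. Substituting into each constraint:
  (1) -2(2) + 0 - 3(0) = -4 ✓
  (2) 0 = 4 × 0, remainder 0 ✓
  (3) x² = (2)² = 4, and 4 < 36 ✓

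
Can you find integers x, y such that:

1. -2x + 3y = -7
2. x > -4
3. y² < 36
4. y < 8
Yes

Take x = 2, y = -1. Substituting into each constraint:
  (1) -2(2) + 3(-1) = -7 ✓
  (2) 2 > -4 ✓
  (3) y² = (-1)² = 1, and 1 < 36 ✓
  (4) -1 < 8 ✓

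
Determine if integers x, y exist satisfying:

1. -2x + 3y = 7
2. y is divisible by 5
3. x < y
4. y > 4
Yes

Take x = 4, y = 5. Substituting into each constraint:
  (1) -2(4) + 3(5) = 7 ✓
  (2) 5 = 5 × 1, remainder 0 ✓
  (3) 4 < 5 ✓
  (4) 5 > 4 ✓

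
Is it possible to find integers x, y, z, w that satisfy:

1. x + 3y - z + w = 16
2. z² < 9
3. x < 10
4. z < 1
Yes

Take x = 0, y = 0, z = 0, w = 16. Substituting into each constraint:
  (1) 0 + 3(0) + 0 + 16 = 16 ✓
  (2) z² = (0)² = 0, and 0 < 9 ✓
  (3) 0 < 10 ✓
  (4) 0 < 1 ✓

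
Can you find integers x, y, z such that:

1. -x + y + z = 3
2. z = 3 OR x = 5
Yes

Take x = 0, y = 0, z = 3. Substituting into each constraint:
  (1) 0 + 0 + 3 = 3 ✓
  (2) z = 3, target 3 ✓ (first branch holds)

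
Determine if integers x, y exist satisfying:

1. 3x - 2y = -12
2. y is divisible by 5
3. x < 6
Yes

Take x = -4, y = 0. Substituting into each constraint:
  (1) 3(-4) - 2(0) = -12 ✓
  (2) 0 = 5 × 0, remainder 0 ✓
  (3) -4 < 6 ✓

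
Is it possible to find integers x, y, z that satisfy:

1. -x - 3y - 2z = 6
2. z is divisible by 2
Yes

Take x = -6, y = 0, z = 0. Substituting into each constraint:
  (1) 6 - 3(0) - 2(0) = 6 ✓
  (2) 0 = 2 × 0, remainder 0 ✓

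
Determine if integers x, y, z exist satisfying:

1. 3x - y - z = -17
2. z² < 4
Yes

Take x = 0, y = 17, z = 0. Substituting into each constraint:
  (1) 3(0) + (-17) + 0 = -17 ✓
  (2) z² = (0)² = 0, and 0 < 4 ✓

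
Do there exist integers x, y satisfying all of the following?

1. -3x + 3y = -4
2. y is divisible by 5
No

Even the single constraint (-3x + 3y = -4) is infeasible over the integers.

  - -3x + 3y = -4: every term on the left is divisible by 3, so the LHS ≡ 0 (mod 3), but the RHS -4 is not — no integer solution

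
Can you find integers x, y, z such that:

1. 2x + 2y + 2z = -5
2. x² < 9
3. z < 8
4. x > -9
No

Even the single constraint (2x + 2y + 2z = -5) is infeasible over the integers.

  - 2x + 2y + 2z = -5: every term on the left is divisible by 2, so the LHS ≡ 0 (mod 2), but the RHS -5 is not — no integer solution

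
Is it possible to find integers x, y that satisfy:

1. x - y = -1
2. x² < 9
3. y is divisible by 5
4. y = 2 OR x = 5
No

A contradictory subset is {x² < 9, y is divisible by 5, y = 2 OR x = 5}. No integer assignment can satisfy these jointly:

  - x² < 9: restricts x to |x| ≤ 2
  - y is divisible by 5: restricts y to multiples of 5
  - y = 2 OR x = 5: forces a choice: either y = 2 or x = 5

Split on the disjunction (y = 2 OR x = 5):
  • If y = 2: this contradicts the divisibility constraint — 2 is not a multiple of 5.
  • If x = 5: this contradicts x² < 9, which requires |x| ≤ 2.
Both branches are infeasible, so the system has no integer solution.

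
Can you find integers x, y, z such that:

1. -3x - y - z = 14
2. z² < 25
Yes

Take x = -5, y = 1, z = 0. Substituting into each constraint:
  (1) -3(-5) + (-1) + 0 = 14 ✓
  (2) z² = (0)² = 0, and 0 < 25 ✓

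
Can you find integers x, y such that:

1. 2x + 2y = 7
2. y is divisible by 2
No

Even the single constraint (2x + 2y = 7) is infeasible over the integers.

  - 2x + 2y = 7: every term on the left is divisible by 2, so the LHS ≡ 0 (mod 2), but the RHS 7 is not — no integer solution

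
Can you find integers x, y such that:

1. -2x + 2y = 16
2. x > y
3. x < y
No

A contradictory subset is {x > y, x < y}. No integer assignment can satisfy these jointly:

  - x > y: bounds one variable relative to another variable
  - x < y: bounds one variable relative to another variable

Direct contradiction: x > y and y > x cannot both hold.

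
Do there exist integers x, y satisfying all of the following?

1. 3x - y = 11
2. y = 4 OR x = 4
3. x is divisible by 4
Yes

Take x = 4, y = 1. Substituting into each constraint:
  (1) 3(4) + (-1) = 11 ✓
  (2) x = 4, target 4 ✓ (second branch holds)
  (3) 4 = 4 × 1, remainder 0 ✓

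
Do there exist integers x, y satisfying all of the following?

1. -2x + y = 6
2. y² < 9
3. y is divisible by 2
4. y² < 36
Yes

Take x = -3, y = 0. Substituting into each constraint:
  (1) -2(-3) + 0 = 6 ✓
  (2) y² = (0)² = 0, and 0 < 9 ✓
  (3) 0 = 2 × 0, remainder 0 ✓
  (4) y² = (0)² = 0, and 0 < 36 ✓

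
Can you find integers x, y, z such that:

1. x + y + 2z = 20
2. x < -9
Yes

Take x = -10, y = 0, z = 15. Substituting into each constraint:
  (1) (-10) + 0 + 2(15) = 20 ✓
  (2) -10 < -9 ✓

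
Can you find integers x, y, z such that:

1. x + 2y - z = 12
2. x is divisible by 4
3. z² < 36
Yes

Take x = 0, y = 7, z = 2. Substituting into each constraint:
  (1) 0 + 2(7) + (-2) = 12 ✓
  (2) 0 = 4 × 0, remainder 0 ✓
  (3) z² = (2)² = 4, and 4 < 36 ✓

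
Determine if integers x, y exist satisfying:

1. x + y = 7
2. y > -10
Yes

Take x = 7, y = 0. Substituting into each constraint:
  (1) 7 + 0 = 7 ✓
  (2) 0 > -10 ✓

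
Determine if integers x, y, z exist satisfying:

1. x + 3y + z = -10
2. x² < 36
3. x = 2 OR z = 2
Yes

Take x = 2, y = 0, z = -12. Substituting into each constraint:
  (1) 2 + 3(0) + (-12) = -10 ✓
  (2) x² = (2)² = 4, and 4 < 36 ✓
  (3) x = 2, target 2 ✓ (first branch holds)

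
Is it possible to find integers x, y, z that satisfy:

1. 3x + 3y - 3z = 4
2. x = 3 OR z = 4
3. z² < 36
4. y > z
No

Even the single constraint (3x + 3y - 3z = 4) is infeasible over the integers.

  - 3x + 3y - 3z = 4: every term on the left is divisible by 3, so the LHS ≡ 0 (mod 3), but the RHS 4 is not — no integer solution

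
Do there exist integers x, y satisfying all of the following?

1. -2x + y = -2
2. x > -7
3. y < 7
Yes

Take x = 0, y = -2. Substituting into each constraint:
  (1) -2(0) + (-2) = -2 ✓
  (2) 0 > -7 ✓
  (3) -2 < 7 ✓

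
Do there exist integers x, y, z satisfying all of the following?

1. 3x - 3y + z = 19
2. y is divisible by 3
Yes

Take x = 6, y = 0, z = 1. Substituting into each constraint:
  (1) 3(6) - 3(0) + 1 = 19 ✓
  (2) 0 = 3 × 0, remainder 0 ✓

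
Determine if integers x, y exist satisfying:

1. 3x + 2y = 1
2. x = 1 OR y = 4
Yes

Take x = 1, y = -1. Substituting into each constraint:
  (1) 3(1) + 2(-1) = 1 ✓
  (2) x = 1, target 1 ✓ (first branch holds)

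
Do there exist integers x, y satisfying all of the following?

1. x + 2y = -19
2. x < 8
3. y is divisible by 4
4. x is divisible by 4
No

A contradictory subset is {x + 2y = -19, x is divisible by 4}. No integer assignment can satisfy these jointly:

  - x + 2y = -19: is a linear equation tying the variables together
  - x is divisible by 4: restricts x to multiples of 4

Modular obstruction: writing x = 4x', every remaining term of the linear equation is divisible by 2, so the left side is ≡ 0 (mod 2); but the right side -19 ≡ 1 (mod 2). No integers can satisfy it.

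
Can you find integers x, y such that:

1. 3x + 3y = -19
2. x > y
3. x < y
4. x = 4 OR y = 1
No

Even the single constraint (3x + 3y = -19) is infeasible over the integers.

  - 3x + 3y = -19: every term on the left is divisible by 3, so the LHS ≡ 0 (mod 3), but the RHS -19 is not — no integer solution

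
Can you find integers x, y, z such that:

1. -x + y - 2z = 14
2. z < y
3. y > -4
Yes

Take x = -13, y = 1, z = 0. Substituting into each constraint:
  (1) 13 + 1 - 2(0) = 14 ✓
  (2) 0 < 1 ✓
  (3) 1 > -4 ✓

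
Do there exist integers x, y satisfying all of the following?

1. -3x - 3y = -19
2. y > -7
No

Even the single constraint (-3x - 3y = -19) is infeasible over the integers.

  - -3x - 3y = -19: every term on the left is divisible by 3, so the LHS ≡ 0 (mod 3), but the RHS -19 is not — no integer solution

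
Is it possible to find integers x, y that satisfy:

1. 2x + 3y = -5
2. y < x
Yes

Take x = 2, y = -3. Substituting into each constraint:
  (1) 2(2) + 3(-3) = -5 ✓
  (2) -3 < 2 ✓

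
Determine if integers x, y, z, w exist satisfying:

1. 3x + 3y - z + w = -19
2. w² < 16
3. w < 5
Yes

Take x = 99, y = 0, z = 316, w = 0. Substituting into each constraint:
  (1) 3(99) + 3(0) + (-316) + 0 = -19 ✓
  (2) w² = (0)² = 0, and 0 < 16 ✓
  (3) 0 < 5 ✓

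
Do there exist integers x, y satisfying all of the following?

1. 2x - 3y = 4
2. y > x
Yes

Take x = -7, y = -6. Substituting into each constraint:
  (1) 2(-7) - 3(-6) = 4 ✓
  (2) -6 > -7 ✓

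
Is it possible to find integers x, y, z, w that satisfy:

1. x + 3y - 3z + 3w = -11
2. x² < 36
Yes

Take x = -2, y = -3, z = 0, w = 0. Substituting into each constraint:
  (1) (-2) + 3(-3) - 3(0) + 3(0) = -11 ✓
  (2) x² = (-2)² = 4, and 4 < 36 ✓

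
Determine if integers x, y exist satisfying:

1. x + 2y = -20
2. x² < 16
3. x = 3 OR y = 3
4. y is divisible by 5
No

A contradictory subset is {x + 2y = -20, x = 3 OR y = 3, y is divisible by 5}. No integer assignment can satisfy these jointly:

  - x + 2y = -20: is a linear equation tying the variables together
  - x = 3 OR y = 3: forces a choice: either x = 3 or y = 3
  - y is divisible by 5: restricts y to multiples of 5

Split on the disjunction (x = 3 OR y = 3):
  • If x = 3: with x = 3, writing y = 5y', every remaining term of the linear equation is divisible by 10, so the left side is ≡ 0 (mod 10); but the right side -23 ≡ 7 (mod 10). No integers can satisfy it.
  • If y = 3: this contradicts the divisibility constraint — 3 is not a multiple of 5.
Both branches are infeasible, so the system has no integer solution.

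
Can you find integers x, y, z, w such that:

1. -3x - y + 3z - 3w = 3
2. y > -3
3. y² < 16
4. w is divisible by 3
Yes

Take x = -1, y = 0, z = 0, w = 0. Substituting into each constraint:
  (1) -3(-1) + 0 + 3(0) - 3(0) = 3 ✓
  (2) 0 > -3 ✓
  (3) y² = (0)² = 0, and 0 < 16 ✓
  (4) 0 = 3 × 0, remainder 0 ✓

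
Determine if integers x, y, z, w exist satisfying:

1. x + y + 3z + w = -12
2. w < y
Yes

Take x = -13, y = 1, z = 0, w = 0. Substituting into each constraint:
  (1) (-13) + 1 + 3(0) + 0 = -12 ✓
  (2) 0 < 1 ✓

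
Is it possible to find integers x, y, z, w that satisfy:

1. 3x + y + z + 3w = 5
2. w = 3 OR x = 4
Yes

Take x = 4, y = 0, z = -7, w = 0. Substituting into each constraint:
  (1) 3(4) + 0 + (-7) + 3(0) = 5 ✓
  (2) x = 4, target 4 ✓ (second branch holds)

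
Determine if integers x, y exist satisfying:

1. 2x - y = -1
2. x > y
Yes

Take x = -2, y = -3. Substituting into each constraint:
  (1) 2(-2) + 3 = -1 ✓
  (2) -2 > -3 ✓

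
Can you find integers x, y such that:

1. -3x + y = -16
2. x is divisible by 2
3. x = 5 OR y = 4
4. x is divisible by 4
No

A contradictory subset is {-3x + y = -16, x is divisible by 2, x = 5 OR y = 4}. No integer assignment can satisfy these jointly:

  - -3x + y = -16: is a linear equation tying the variables together
  - x is divisible by 2: restricts x to multiples of 2
  - x = 5 OR y = 4: forces a choice: either x = 5 or y = 4

Split on the disjunction (x = 5 OR y = 4):
  • If x = 5: this contradicts the divisibility constraint — 5 is not a multiple of 2.
  • If y = 4: with y = 4, writing x = 2x', every remaining term of the linear equation is divisible by 6, so the left side is ≡ 0 (mod 6); but the right side -20 ≡ 4 (mod 6). No integers can satisfy it.
Both branches are infeasible, so the system has no integer solution.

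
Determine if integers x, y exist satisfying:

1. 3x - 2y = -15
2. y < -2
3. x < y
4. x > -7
No

A contradictory subset is {3x - 2y = -15, y < -2, x > -7}. No integer assignment can satisfy these jointly:

  - 3x - 2y = -15: is a linear equation tying the variables together
  - y < -2: bounds one variable relative to a constant
  - x > -7: bounds one variable relative to a constant

Range argument: with x ∈ [-6, ∞], y ∈ [−∞, -3], the left side of the equation is at least -12, but the right side is -15 < -12. No integer solution exists.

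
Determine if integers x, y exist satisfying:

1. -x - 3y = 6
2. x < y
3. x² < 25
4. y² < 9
Yes

Take x = -3, y = -1. Substituting into each constraint:
  (1) 3 - 3(-1) = 6 ✓
  (2) -3 < -1 ✓
  (3) x² = (-3)² = 9, and 9 < 25 ✓
  (4) y² = (-1)² = 1, and 1 < 9 ✓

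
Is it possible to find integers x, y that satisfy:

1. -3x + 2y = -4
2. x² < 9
Yes

Take x = 0, y = -2. Substituting into each constraint:
  (1) -3(0) + 2(-2) = -4 ✓
  (2) x² = (0)² = 0, and 0 < 9 ✓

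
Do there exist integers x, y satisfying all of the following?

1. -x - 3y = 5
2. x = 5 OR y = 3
Yes

Take x = -14, y = 3. Substituting into each constraint:
  (1) 14 - 3(3) = 5 ✓
  (2) y = 3, target 3 ✓ (second branch holds)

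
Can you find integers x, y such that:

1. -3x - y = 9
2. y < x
Yes

Take x = 0, y = -9. Substituting into each constraint:
  (1) -3(0) + 9 = 9 ✓
  (2) -9 < 0 ✓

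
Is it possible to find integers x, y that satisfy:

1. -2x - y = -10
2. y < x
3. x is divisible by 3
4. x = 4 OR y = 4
No

The full constraint system is jointly infeasible over the integers. Each constraint and what it forces:

  - -2x - y = -10: is a linear equation tying the variables together
  - y < x: bounds one variable relative to another variable
  - x is divisible by 3: restricts x to multiples of 3
  - x = 4 OR y = 4: forces a choice: either x = 4 or y = 4

Split on the disjunction (x = 4 OR y = 4):
  • If x = 4: this contradicts the divisibility constraint — 4 is not a multiple of 3.
  • If y = 4: the equation forces x = 3, giving (y, x) = (4, 3), which violates x > y.
Both branches are infeasible, so the system has no integer solution.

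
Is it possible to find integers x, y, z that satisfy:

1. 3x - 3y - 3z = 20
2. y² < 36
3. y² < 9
No

Even the single constraint (3x - 3y - 3z = 20) is infeasible over the integers.

  - 3x - 3y - 3z = 20: every term on the left is divisible by 3, so the LHS ≡ 0 (mod 3), but the RHS 20 is not — no integer solution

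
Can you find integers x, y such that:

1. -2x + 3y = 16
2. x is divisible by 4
Yes

Take x = 4, y = 8. Substituting into each constraint:
  (1) -2(4) + 3(8) = 16 ✓
  (2) 4 = 4 × 1, remainder 0 ✓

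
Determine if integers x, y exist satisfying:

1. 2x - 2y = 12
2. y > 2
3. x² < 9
No

The full constraint system is jointly infeasible over the integers. Each constraint and what it forces:

  - 2x - 2y = 12: is a linear equation tying the variables together
  - y > 2: bounds one variable relative to a constant
  - x² < 9: restricts x to |x| ≤ 2

Range argument: with x ∈ [-2, 2], y ∈ [3, ∞], the left side of the equation is at most -2, but the right side is 12 > -2. No integer solution exists.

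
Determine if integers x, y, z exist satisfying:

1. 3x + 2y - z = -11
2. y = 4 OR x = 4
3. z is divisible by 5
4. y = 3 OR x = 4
Yes

Take x = 4, y = -14, z = -5. Substituting into each constraint:
  (1) 3(4) + 2(-14) + 5 = -11 ✓
  (2) x = 4, target 4 ✓ (second branch holds)
  (3) -5 = 5 × -1, remainder 0 ✓
  (4) x = 4, target 4 ✓ (second branch holds)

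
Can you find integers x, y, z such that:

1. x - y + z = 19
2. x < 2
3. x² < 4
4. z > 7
Yes

Take x = 0, y = -11, z = 8. Substituting into each constraint:
  (1) 0 + 11 + 8 = 19 ✓
  (2) 0 < 2 ✓
  (3) x² = (0)² = 0, and 0 < 4 ✓
  (4) 8 > 7 ✓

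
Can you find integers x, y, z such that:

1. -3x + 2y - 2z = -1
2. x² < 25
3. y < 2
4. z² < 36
Yes

Take x = 1, y = 1, z = 0. Substituting into each constraint:
  (1) -3(1) + 2(1) - 2(0) = -1 ✓
  (2) x² = (1)² = 1, and 1 < 25 ✓
  (3) 1 < 2 ✓
  (4) z² = (0)² = 0, and 0 < 36 ✓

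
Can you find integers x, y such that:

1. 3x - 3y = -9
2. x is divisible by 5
Yes

Take x = 0, y = 3. Substituting into each constraint:
  (1) 3(0) - 3(3) = -9 ✓
  (2) 0 = 5 × 0, remainder 0 ✓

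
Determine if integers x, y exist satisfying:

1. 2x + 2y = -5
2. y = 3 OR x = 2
No

Even the single constraint (2x + 2y = -5) is infeasible over the integers.

  - 2x + 2y = -5: every term on the left is divisible by 2, so the LHS ≡ 0 (mod 2), but the RHS -5 is not — no integer solution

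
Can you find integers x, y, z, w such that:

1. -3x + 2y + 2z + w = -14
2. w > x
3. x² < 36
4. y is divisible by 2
Yes

Take x = -2, y = 0, z = -10, w = 0. Substituting into each constraint:
  (1) -3(-2) + 2(0) + 2(-10) + 0 = -14 ✓
  (2) 0 > -2 ✓
  (3) x² = (-2)² = 4, and 4 < 36 ✓
  (4) 0 = 2 × 0, remainder 0 ✓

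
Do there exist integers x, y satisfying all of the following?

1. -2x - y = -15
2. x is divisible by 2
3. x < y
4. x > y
No

A contradictory subset is {x < y, x > y}. No integer assignment can satisfy these jointly:

  - x < y: bounds one variable relative to another variable
  - x > y: bounds one variable relative to another variable

Direct contradiction: y > x and x > y cannot both hold.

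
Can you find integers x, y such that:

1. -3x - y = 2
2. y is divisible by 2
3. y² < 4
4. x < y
No

The full constraint system is jointly infeasible over the integers. Each constraint and what it forces:

  - -3x - y = 2: is a linear equation tying the variables together
  - y is divisible by 2: restricts y to multiples of 2
  - y² < 4: restricts y to |y| ≤ 1
  - x < y: bounds one variable relative to another variable

The bounds confine y to {0} with 2 | y. For each value, substitute into the equation:
  • y = 0: the equation gives -3x = 2, so x would not be an integer.
Every case fails, so no integer solution exists.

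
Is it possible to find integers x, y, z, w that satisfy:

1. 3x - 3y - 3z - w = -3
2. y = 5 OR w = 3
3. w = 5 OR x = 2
Yes

Take x = 2, y = 5, z = -2, w = 0. Substituting into each constraint:
  (1) 3(2) - 3(5) - 3(-2) + 0 = -3 ✓
  (2) y = 5, target 5 ✓ (first branch holds)
  (3) x = 2, target 2 ✓ (second branch holds)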